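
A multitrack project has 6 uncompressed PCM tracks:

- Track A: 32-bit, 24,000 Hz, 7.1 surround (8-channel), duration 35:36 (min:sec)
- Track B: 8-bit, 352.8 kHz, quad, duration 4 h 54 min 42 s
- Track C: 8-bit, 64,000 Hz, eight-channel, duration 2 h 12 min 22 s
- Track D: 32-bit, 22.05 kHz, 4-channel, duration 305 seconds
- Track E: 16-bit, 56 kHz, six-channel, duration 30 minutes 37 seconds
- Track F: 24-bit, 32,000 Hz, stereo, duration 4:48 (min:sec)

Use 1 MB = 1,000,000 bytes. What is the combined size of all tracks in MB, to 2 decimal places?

32056.95 MB

Track A: 35:36 (min:sec) = 2,136 s; 24,000 × 2,136 × 4 × 8 = 1,640,448,000 bytes.
Track B: 4 h 54 min 42 s = 17,682 s; 352,800 × 17,682 × 1 × 4 = 24,952,838,400 bytes.
Track C: 2 h 12 min 22 s = 7,942 s; 64,000 × 7,942 × 1 × 8 = 4,066,304,000 bytes.
Track D: 22,050 × 305 × 4 × 4 = 107,604,000 bytes.
Track E: 30 minutes 37 seconds = 1,837 s; 56,000 × 1,837 × 2 × 6 = 1,234,464,000 bytes.
Track F: 4:48 (min:sec) = 288 s; 32,000 × 288 × 3 × 2 = 55,296,000 bytes.
Total = 32,056,954,400 bytes = 32056.95 MB.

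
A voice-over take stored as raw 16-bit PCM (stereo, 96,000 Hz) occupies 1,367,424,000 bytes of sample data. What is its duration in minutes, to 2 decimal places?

59.35 minutes

Byte rate = 96,000 × 2 × 2 = 384,000 bytes/s.
Duration = 1,367,424,000 / 384,000 = 3,561 s.
3,561 s / 60 = 59.35 minutes.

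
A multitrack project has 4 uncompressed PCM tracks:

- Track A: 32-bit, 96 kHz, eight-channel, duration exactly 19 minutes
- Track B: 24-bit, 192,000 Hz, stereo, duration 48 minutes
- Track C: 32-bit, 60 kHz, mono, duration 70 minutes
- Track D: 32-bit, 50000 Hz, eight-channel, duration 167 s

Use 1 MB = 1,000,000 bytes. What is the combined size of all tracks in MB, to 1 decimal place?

8095.0 MB

Track A: exactly 19 minutes = 1,140 s; 96,000 × 1,140 × 4 × 8 = 3,502,080,000 bytes.
Track B: 48 minutes = 2,880 s; 192,000 × 2,880 × 3 × 2 = 3,317,760,000 bytes.
Track C: 70 minutes = 4,200 s; 60,000 × 4,200 × 4 × 1 = 1,008,000,000 bytes.
Track D: 50,000 × 167 × 4 × 8 = 267,200,000 bytes.
Total = 8,095,040,000 bytes = 8095.0 MB.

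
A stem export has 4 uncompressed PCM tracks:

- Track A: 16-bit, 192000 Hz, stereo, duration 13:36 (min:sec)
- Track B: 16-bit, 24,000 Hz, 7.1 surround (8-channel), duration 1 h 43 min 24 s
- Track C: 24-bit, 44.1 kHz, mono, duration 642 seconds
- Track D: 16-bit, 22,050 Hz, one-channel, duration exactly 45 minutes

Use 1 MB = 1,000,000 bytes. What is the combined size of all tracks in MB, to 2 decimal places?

3213.03 MB

Track A: 13:36 (min:sec) = 816 s; 192,000 × 816 × 2 × 2 = 626,688,000 bytes.
Track B: 1 h 43 min 24 s = 6,204 s; 24,000 × 6,204 × 2 × 8 = 2,382,336,000 bytes.
Track C: 44,100 × 642 × 3 × 1 = 84,936,600 bytes.
Track D: exactly 45 minutes = 2,700 s; 22,050 × 2,700 × 2 × 1 = 119,070,000 bytes.
Total = 3,213,030,600 bytes = 3213.03 MB.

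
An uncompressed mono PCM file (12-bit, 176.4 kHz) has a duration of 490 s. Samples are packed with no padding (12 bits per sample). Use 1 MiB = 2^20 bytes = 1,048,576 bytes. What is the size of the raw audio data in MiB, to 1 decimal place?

Bits = 176,400 × 490 × 12 × 1 = 1,037,232,000 bits = 129,654,000 bytes.
129,654,000 / 1,048,576 = 123.6 MiB.

123.6 MiB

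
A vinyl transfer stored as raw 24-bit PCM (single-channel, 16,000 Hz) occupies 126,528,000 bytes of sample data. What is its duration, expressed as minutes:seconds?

43:56

Byte rate = 16,000 × 3 × 1 = 48,000 bytes/s.
Duration = 126,528,000 / 48,000 = 2,636 s.
2,636 s = 43:56.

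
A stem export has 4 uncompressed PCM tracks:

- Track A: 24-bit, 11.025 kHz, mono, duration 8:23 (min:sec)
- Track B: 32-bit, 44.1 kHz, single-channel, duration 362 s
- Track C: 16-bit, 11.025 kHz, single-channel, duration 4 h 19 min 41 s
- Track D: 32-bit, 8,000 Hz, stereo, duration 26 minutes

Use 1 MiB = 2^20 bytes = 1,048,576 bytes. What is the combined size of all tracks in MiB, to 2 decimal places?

499.62 MiB

Track A: 8:23 (min:sec) = 503 s; 11,025 × 503 × 3 × 1 = 16,636,725 bytes.
Track B: 44,100 × 362 × 4 × 1 = 63,856,800 bytes.
Track C: 4 h 19 min 41 s = 15,581 s; 11,025 × 15,581 × 2 × 1 = 343,561,050 bytes.
Track D: 26 minutes = 1,560 s; 8,000 × 1,560 × 4 × 2 = 99,840,000 bytes.
Total = 523,894,575 bytes = 499.62 MiB.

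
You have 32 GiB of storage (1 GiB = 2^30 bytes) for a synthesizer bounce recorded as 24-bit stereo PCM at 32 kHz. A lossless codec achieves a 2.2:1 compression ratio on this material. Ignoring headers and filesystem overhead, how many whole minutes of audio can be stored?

Uncompressed byte rate = 32,000 × 3 × 2 = 192,000 bytes/s.
After 2.2:1 compression, effective rate ≈ 87272.73 bytes/s.
Capacity = 32 × 1,073,741,824 = 34,359,738,368 bytes.
34,359,738,368 / effective rate ≈ 393705.34 s → 6,561 minutes.

6,561 minutes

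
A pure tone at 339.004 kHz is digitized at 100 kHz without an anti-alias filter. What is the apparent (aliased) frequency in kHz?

Nyquist = 100,000/2 = 50,000 Hz; 339,004 Hz exceeds it.
Alias = |339,004 − 3×100,000| = |339,004 − 300,000| = 39,004 Hz = 39.004 kHz.

39.004 kHz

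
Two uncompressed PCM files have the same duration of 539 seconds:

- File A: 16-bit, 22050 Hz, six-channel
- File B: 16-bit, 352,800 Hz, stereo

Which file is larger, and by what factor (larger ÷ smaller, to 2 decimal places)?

File B, by a factor of 5.33

File A: 22,050 × 2 × 6 = 264,600 bytes/s.
File B: 352,800 × 2 × 2 = 1,411,200 bytes/s.
File B is larger; ratio = 760,636,800 / 142,619,400 = 5.33.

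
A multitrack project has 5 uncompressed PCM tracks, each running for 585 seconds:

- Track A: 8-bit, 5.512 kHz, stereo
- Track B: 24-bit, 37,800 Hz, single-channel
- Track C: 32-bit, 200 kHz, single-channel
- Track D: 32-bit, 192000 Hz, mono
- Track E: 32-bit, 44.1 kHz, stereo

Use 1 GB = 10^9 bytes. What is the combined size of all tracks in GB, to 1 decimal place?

1.2 GB

Track A: 5,512 × 585 × 1 × 2 = 6,449,040 bytes.
Track B: 37,800 × 585 × 3 × 1 = 66,339,000 bytes.
Track C: 200,000 × 585 × 4 × 1 = 468,000,000 bytes.
Track D: 192,000 × 585 × 4 × 1 = 449,280,000 bytes.
Track E: 44,100 × 585 × 4 × 2 = 206,388,000 bytes.
Total = 1,196,456,040 bytes = 1.2 GB.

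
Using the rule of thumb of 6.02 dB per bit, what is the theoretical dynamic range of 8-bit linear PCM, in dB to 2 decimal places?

8 × 6.02 = 48.16 dB.

48.16 dB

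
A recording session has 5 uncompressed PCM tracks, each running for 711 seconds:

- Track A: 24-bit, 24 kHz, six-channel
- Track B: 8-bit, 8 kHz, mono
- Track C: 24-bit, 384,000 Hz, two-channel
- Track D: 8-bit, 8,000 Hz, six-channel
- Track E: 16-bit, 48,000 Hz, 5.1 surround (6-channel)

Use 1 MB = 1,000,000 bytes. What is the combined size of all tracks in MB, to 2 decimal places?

2394.65 MB

Track A: 24,000 × 711 × 3 × 6 = 307,152,000 bytes.
Track B: 8,000 × 711 × 1 × 1 = 5,688,000 bytes.
Track C: 384,000 × 711 × 3 × 2 = 1,638,144,000 bytes.
Track D: 8,000 × 711 × 1 × 6 = 34,128,000 bytes.
Track E: 48,000 × 711 × 2 × 6 = 409,536,000 bytes.
Total = 2,394,648,000 bytes = 2394.65 MB.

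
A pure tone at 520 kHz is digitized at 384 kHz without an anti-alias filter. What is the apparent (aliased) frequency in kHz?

Nyquist = 384,000/2 = 192,000 Hz; 520,000 Hz exceeds it.
Alias = |520,000 − 1×384,000| = |520,000 − 384,000| = 136,000 Hz = 136 kHz.

136 kHz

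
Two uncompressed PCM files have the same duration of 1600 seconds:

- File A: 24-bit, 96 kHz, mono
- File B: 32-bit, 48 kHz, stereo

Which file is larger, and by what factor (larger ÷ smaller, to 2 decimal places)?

File A: 96,000 × 3 × 1 = 288,000 bytes/s.
File B: 48,000 × 4 × 2 = 384,000 bytes/s.
File B is larger; ratio = 614,400,000 / 460,800,000 = 1.33.

File B, by a factor of 1.33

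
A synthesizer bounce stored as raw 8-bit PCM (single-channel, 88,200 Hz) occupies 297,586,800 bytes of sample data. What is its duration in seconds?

3,374 seconds

Byte rate = 88,200 × 1 × 1 = 88,200 bytes/s.
Duration = 297,586,800 / 88,200 = 3,374 s.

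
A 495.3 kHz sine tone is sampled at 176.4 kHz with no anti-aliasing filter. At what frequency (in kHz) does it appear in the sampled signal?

Nyquist = 176,400/2 = 88,200 Hz; 495,300 Hz exceeds it.
Alias = |495,300 − 3×176,400| = |495,300 − 529,200| = 33,900 Hz = 33.9 kHz.

33.9 kHz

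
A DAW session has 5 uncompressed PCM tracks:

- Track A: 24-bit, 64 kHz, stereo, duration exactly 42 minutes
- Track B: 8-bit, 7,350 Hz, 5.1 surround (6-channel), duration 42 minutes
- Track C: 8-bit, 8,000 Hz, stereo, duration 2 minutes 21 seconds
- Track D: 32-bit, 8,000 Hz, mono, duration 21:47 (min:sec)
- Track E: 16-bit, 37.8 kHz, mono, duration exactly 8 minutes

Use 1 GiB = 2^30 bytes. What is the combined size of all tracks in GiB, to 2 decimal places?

Track A: exactly 42 minutes = 2,520 s; 64,000 × 2,520 × 3 × 2 = 967,680,000 bytes.
Track B: 42 minutes = 2,520 s; 7,350 × 2,520 × 1 × 6 = 111,132,000 bytes.
Track C: 2 minutes 21 seconds = 141 s; 8,000 × 141 × 1 × 2 = 2,256,000 bytes.
Track D: 21:47 (min:sec) = 1,307 s; 8,000 × 1,307 × 4 × 1 = 41,824,000 bytes.
Track E: exactly 8 minutes = 480 s; 37,800 × 480 × 2 × 1 = 36,288,000 bytes.
Total = 1,159,180,000 bytes = 1.08 GiB.

1.08 GiB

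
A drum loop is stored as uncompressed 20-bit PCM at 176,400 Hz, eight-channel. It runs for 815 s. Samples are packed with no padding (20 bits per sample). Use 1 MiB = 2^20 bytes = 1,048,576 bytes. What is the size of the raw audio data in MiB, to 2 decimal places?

Bits = 176,400 × 815 × 20 × 8 = 23,002,560,000 bits = 2,875,320,000 bytes.
2,875,320,000 / 1,048,576 = 2742.12 MiB.

2742.12 MiB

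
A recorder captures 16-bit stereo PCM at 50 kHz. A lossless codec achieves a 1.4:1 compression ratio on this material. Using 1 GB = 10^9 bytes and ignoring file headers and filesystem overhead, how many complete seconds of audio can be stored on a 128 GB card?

896,000 seconds

Uncompressed byte rate = 50,000 × 2 × 2 = 200,000 bytes/s.
After 1.4:1 compression, effective rate ≈ 142857.14 bytes/s.
Capacity = 128 × 1,000,000,000 = 128,000,000,000 bytes.
128,000,000,000 / effective rate ≈ 896000 s → 896,000 seconds.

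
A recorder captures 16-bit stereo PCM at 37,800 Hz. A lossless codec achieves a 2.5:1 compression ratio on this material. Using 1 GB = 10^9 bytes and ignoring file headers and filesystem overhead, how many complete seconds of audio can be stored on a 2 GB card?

Uncompressed byte rate = 37,800 × 2 × 2 = 151,200 bytes/s.
After 2.5:1 compression, effective rate ≈ 60480 bytes/s.
Capacity = 2 × 1,000,000,000 = 2,000,000,000 bytes.
2,000,000,000 / effective rate ≈ 33068.78 s → 33,068 seconds.

33,068 seconds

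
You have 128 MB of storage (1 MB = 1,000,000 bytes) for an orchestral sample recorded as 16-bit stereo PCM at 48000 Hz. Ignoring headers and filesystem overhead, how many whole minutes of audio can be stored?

Uncompressed byte rate = 48,000 × 2 × 2 = 192,000 bytes/s.
Capacity = 128 × 1,000,000 = 128,000,000 bytes.
128,000,000 / 192,000 ≈ 666.67 s → 11 minutes.

11 minutes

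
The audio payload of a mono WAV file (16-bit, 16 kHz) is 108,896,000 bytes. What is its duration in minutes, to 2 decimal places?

56.72 minutes

Byte rate = 16,000 × 2 × 1 = 32,000 bytes/s.
Duration = 108,896,000 / 32,000 = 3,403 s.
3,403 s / 60 = 56.72 minutes.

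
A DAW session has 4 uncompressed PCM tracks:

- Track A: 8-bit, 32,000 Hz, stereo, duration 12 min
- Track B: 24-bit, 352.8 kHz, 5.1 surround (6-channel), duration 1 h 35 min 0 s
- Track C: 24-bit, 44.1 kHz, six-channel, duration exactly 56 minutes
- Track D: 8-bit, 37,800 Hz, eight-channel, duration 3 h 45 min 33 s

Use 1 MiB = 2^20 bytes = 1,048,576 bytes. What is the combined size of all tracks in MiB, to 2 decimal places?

41010.77 MiB

Track A: 12 min = 720 s; 32,000 × 720 × 1 × 2 = 46,080,000 bytes.
Track B: 1 h 35 min 0 s = 5,700 s; 352,800 × 5,700 × 3 × 6 = 36,197,280,000 bytes.
Track C: exactly 56 minutes = 3,360 s; 44,100 × 3,360 × 3 × 6 = 2,667,168,000 bytes.
Track D: 3 h 45 min 33 s = 13,533 s; 37,800 × 13,533 × 1 × 8 = 4,092,379,200 bytes.
Total = 43,002,907,200 bytes = 41010.77 MiB.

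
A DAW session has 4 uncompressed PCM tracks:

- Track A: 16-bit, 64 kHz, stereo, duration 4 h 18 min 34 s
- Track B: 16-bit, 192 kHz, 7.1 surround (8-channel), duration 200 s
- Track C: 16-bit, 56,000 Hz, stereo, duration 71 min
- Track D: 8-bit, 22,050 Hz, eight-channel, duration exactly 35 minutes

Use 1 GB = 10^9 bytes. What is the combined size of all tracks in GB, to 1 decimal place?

Track A: 4 h 18 min 34 s = 15,514 s; 64,000 × 15,514 × 2 × 2 = 3,971,584,000 bytes.
Track B: 192,000 × 200 × 2 × 8 = 614,400,000 bytes.
Track C: 71 min = 4,260 s; 56,000 × 4,260 × 2 × 2 = 954,240,000 bytes.
Track D: exactly 35 minutes = 2,100 s; 22,050 × 2,100 × 1 × 8 = 370,440,000 bytes.
Total = 5,910,664,000 bytes = 5.9 GB.

5.9 GB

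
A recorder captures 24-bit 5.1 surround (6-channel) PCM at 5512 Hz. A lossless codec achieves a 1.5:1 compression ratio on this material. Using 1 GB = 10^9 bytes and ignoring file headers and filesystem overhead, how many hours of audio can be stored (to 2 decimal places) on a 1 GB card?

4.20 hours

Uncompressed byte rate = 5,512 × 3 × 6 = 99,216 bytes/s.
After 1.5:1 compression, effective rate ≈ 66144 bytes/s.
Capacity = 1 × 1,000,000,000 = 1,000,000,000 bytes.
1,000,000,000 / effective rate ≈ 15118.53 s → 4.20 hours.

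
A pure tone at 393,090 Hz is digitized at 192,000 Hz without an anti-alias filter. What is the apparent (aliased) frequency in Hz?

Nyquist = 192,000/2 = 96,000 Hz; 393,090 Hz exceeds it.
Alias = |393,090 − 2×192,000| = |393,090 − 384,000| = 9,090 Hz.

9,090 Hz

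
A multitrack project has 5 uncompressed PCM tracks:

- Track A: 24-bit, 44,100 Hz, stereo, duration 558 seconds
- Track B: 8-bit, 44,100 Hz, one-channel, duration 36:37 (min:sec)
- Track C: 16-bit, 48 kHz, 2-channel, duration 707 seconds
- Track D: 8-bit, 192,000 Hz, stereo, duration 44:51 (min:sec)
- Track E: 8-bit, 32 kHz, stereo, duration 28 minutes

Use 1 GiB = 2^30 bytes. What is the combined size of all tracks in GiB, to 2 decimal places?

1.42 GiB

Track A: 44,100 × 558 × 3 × 2 = 147,646,800 bytes.
Track B: 36:37 (min:sec) = 2,197 s; 44,100 × 2,197 × 1 × 1 = 96,887,700 bytes.
Track C: 48,000 × 707 × 2 × 2 = 135,744,000 bytes.
Track D: 44:51 (min:sec) = 2,691 s; 192,000 × 2,691 × 1 × 2 = 1,033,344,000 bytes.
Track E: 28 minutes = 1,680 s; 32,000 × 1,680 × 1 × 2 = 107,520,000 bytes.
Total = 1,521,142,500 bytes = 1.42 GiB.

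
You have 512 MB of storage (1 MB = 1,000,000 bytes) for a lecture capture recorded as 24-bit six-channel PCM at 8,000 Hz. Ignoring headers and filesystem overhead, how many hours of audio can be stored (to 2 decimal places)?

0.99 hours

Uncompressed byte rate = 8,000 × 3 × 6 = 144,000 bytes/s.
Capacity = 512 × 1,000,000 = 512,000,000 bytes.
512,000,000 / 144,000 ≈ 3555.56 s → 0.99 hours.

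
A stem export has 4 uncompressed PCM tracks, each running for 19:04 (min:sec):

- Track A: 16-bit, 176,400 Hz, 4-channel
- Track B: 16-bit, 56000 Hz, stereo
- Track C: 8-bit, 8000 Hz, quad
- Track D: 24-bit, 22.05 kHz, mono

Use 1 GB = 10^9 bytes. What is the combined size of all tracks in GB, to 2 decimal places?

1.98 GB

19:04 (min:sec) = 1,144 s.
Track A: 176,400 × 1,144 × 2 × 4 = 1,614,412,800 bytes.
Track B: 56,000 × 1,144 × 2 × 2 = 256,256,000 bytes.
Track C: 8,000 × 1,144 × 1 × 4 = 36,608,000 bytes.
Track D: 22,050 × 1,144 × 3 × 1 = 75,675,600 bytes.
Total = 1,982,952,400 bytes = 1.98 GB.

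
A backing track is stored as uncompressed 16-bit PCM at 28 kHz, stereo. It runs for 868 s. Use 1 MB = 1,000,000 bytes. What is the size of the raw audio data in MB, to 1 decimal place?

Bytes = 28,000 samples/s × 868 s × 2 bytes/sample × 2 ch = 97,216,000 bytes.
97,216,000 / 1,000,000 = 97.2 MB.

97.2 MB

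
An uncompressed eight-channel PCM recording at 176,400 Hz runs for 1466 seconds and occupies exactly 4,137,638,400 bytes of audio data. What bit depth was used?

Bytes per sample = 4,137,638,400 / (176,400 × 1,466 × 8) = 4,137,638,400 / 2,068,819,200 = 2.
Bit depth = 2 × 8 = 16 bits.

16 bits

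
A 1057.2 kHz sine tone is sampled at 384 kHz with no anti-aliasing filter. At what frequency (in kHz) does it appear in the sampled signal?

94.8 kHz

Nyquist = 384,000/2 = 192,000 Hz; 1,057,200 Hz exceeds it.
Alias = |1,057,200 − 3×384,000| = |1,057,200 − 1,152,000| = 94,800 Hz = 94.8 kHz.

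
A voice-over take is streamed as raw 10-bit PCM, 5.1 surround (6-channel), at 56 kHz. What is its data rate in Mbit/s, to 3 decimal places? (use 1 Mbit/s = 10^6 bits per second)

Bit rate = 56,000 × 10 × 6 = 3,360,000 bits/s.
= 3.360 Mbit/s.

3.360 Mbit/s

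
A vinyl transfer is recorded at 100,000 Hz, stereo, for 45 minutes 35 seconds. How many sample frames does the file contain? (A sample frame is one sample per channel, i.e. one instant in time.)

273,500,000 sample frames

45 minutes 35 seconds = 2,735 s.
100,000 samples/s × 2,735 s = 273,500,000 frames.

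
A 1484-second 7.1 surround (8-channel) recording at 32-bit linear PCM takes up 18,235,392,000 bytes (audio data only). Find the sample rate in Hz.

Bytes = sample_rate × seconds × bytes_per_sample × channels.
sample_rate = 18,235,392,000 / (1,484 × 4 × 8) = 18,235,392,000 / 47,488 = 384,000 Hz.

384,000 Hz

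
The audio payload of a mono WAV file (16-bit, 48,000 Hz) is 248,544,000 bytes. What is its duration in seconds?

2,589 seconds

Byte rate = 48,000 × 2 × 1 = 96,000 bytes/s.
Duration = 248,544,000 / 96,000 = 2,589 s.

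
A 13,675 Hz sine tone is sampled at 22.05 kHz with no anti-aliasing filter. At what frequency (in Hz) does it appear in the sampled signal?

Nyquist = 22,050/2 = 11,025 Hz; 13,675 Hz exceeds it.
Alias = |13,675 − 1×22,050| = |13,675 − 22,050| = 8,375 Hz.

8,375 Hz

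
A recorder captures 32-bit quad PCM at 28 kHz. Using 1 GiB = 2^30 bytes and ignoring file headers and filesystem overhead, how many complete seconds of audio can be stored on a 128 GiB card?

Uncompressed byte rate = 28,000 × 4 × 4 = 448,000 bytes/s.
Capacity = 128 × 1,073,741,824 = 137,438,953,472 bytes.
137,438,953,472 / 448,000 ≈ 306783.38 s → 306,783 seconds.

306,783 seconds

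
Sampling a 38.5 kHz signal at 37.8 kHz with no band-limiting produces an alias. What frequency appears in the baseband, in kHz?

0.7 kHz

Nyquist = 37,800/2 = 18,900 Hz; 38,500 Hz exceeds it.
Alias = |38,500 − 1×37,800| = |38,500 − 37,800| = 700 Hz = 0.7 kHz.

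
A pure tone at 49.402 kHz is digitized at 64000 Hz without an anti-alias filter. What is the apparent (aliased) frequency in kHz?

14.598 kHz

Nyquist = 64,000/2 = 32,000 Hz; 49,402 Hz exceeds it.
Alias = |49,402 − 1×64,000| = |49,402 − 64,000| = 14,598 Hz = 14.598 kHz.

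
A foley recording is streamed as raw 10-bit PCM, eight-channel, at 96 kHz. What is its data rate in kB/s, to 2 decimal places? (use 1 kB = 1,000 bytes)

Bit rate = 96,000 × 10 × 8 = 7,680,000 bits/s.
7,680,000 / 8 = 960,000 B/s = 960.00 kB/s.

960.00 kB/s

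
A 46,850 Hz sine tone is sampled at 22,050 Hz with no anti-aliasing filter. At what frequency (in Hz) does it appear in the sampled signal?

Nyquist = 22,050/2 = 11,025 Hz; 46,850 Hz exceeds it.
Alias = |46,850 − 2×22,050| = |46,850 − 44,100| = 2,750 Hz.

2,750 Hz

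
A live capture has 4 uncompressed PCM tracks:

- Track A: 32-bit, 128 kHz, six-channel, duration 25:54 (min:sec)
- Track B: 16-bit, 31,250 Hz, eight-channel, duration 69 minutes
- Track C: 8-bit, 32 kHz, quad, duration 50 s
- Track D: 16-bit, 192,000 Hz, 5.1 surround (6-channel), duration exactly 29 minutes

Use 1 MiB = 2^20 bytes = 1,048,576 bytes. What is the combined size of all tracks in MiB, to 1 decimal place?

Track A: 25:54 (min:sec) = 1,554 s; 128,000 × 1,554 × 4 × 6 = 4,773,888,000 bytes.
Track B: 69 minutes = 4,140 s; 31,250 × 4,140 × 2 × 8 = 2,070,000,000 bytes.
Track C: 32,000 × 50 × 1 × 4 = 6,400,000 bytes.
Track D: exactly 29 minutes = 1,740 s; 192,000 × 1,740 × 2 × 6 = 4,008,960,000 bytes.
Total = 10,859,248,000 bytes = 10356.2 MiB.

10356.2 MiB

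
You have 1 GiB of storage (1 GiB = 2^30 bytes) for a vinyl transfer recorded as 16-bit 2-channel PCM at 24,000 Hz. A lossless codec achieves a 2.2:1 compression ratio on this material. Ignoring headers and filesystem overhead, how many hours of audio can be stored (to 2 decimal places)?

Uncompressed byte rate = 24,000 × 2 × 2 = 96,000 bytes/s.
After 2.2:1 compression, effective rate ≈ 43636.36 bytes/s.
Capacity = 1 × 1,073,741,824 = 1,073,741,824 bytes.
1,073,741,824 / effective rate ≈ 24606.58 s → 6.84 hours.

6.84 hours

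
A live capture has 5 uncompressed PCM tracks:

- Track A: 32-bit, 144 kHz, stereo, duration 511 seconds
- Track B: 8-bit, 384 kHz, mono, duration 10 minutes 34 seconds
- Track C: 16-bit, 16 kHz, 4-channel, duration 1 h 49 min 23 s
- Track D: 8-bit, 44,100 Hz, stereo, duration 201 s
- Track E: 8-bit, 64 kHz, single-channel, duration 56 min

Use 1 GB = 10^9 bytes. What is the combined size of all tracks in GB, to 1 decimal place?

Track A: 144,000 × 511 × 4 × 2 = 588,672,000 bytes.
Track B: 10 minutes 34 seconds = 634 s; 384,000 × 634 × 1 × 1 = 243,456,000 bytes.
Track C: 1 h 49 min 23 s = 6,563 s; 16,000 × 6,563 × 2 × 4 = 840,064,000 bytes.
Track D: 44,100 × 201 × 1 × 2 = 17,728,200 bytes.
Track E: 56 min = 3,360 s; 64,000 × 3,360 × 1 × 1 = 215,040,000 bytes.
Total = 1,904,960,200 bytes = 1.9 GB.

1.9 GB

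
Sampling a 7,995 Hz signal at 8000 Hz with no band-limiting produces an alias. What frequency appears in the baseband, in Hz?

5 Hz

Nyquist = 8,000/2 = 4,000 Hz; 7,995 Hz exceeds it.
Alias = |7,995 − 1×8,000| = |7,995 − 8,000| = 5 Hz.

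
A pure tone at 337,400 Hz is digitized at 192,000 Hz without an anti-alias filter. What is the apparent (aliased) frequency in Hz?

46,600 Hz

Nyquist = 192,000/2 = 96,000 Hz; 337,400 Hz exceeds it.
Alias = |337,400 − 2×192,000| = |337,400 − 384,000| = 46,600 Hz.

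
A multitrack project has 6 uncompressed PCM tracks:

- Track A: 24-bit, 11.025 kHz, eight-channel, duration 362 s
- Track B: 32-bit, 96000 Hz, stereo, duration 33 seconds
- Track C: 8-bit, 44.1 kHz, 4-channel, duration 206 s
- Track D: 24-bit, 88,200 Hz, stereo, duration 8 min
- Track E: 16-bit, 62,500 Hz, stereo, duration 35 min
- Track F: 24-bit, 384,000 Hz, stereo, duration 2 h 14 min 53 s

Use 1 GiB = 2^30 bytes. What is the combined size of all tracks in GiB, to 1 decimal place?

Track A: 11,025 × 362 × 3 × 8 = 95,785,200 bytes.
Track B: 96,000 × 33 × 4 × 2 = 25,344,000 bytes.
Track C: 44,100 × 206 × 1 × 4 = 36,338,400 bytes.
Track D: 8 min = 480 s; 88,200 × 480 × 3 × 2 = 254,016,000 bytes.
Track E: 35 min = 2,100 s; 62,500 × 2,100 × 2 × 2 = 525,000,000 bytes.
Track F: 2 h 14 min 53 s = 8,093 s; 384,000 × 8,093 × 3 × 2 = 18,646,272,000 bytes.
Total = 19,582,755,600 bytes = 18.2 GiB.

18.2 GiB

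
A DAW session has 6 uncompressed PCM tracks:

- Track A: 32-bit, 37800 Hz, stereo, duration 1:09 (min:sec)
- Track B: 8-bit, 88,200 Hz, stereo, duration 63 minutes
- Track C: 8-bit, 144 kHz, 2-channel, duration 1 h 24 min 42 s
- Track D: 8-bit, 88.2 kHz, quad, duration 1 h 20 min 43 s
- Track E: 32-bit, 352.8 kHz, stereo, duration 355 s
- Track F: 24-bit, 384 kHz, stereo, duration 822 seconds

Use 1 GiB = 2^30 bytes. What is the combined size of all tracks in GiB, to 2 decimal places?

6.29 GiB

Track A: 1:09 (min:sec) = 69 s; 37,800 × 69 × 4 × 2 = 20,865,600 bytes.
Track B: 63 minutes = 3,780 s; 88,200 × 3,780 × 1 × 2 = 666,792,000 bytes.
Track C: 1 h 24 min 42 s = 5,082 s; 144,000 × 5,082 × 1 × 2 = 1,463,616,000 bytes.
Track D: 1 h 20 min 43 s = 4,843 s; 88,200 × 4,843 × 1 × 4 = 1,708,610,400 bytes.
Track E: 352,800 × 355 × 4 × 2 = 1,001,952,000 bytes.
Track F: 384,000 × 822 × 3 × 2 = 1,893,888,000 bytes.
Total = 6,755,724,000 bytes = 6.29 GiB.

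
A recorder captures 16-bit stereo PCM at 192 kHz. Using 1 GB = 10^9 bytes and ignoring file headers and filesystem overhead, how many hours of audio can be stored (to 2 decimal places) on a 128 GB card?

46.30 hours

Uncompressed byte rate = 192,000 × 2 × 2 = 768,000 bytes/s.
Capacity = 128 × 1,000,000,000 = 128,000,000,000 bytes.
128,000,000,000 / 768,000 ≈ 166666.67 s → 46.30 hours.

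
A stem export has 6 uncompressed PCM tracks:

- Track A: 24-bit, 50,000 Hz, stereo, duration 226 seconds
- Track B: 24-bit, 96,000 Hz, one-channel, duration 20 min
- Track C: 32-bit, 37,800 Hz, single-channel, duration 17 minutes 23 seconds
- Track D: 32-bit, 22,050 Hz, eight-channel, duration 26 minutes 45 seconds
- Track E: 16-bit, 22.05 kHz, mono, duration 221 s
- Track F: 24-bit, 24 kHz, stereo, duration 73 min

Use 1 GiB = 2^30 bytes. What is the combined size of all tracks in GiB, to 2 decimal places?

2.18 GiB

Track A: 50,000 × 226 × 3 × 2 = 67,800,000 bytes.
Track B: 20 min = 1,200 s; 96,000 × 1,200 × 3 × 1 = 345,600,000 bytes.
Track C: 17 minutes 23 seconds = 1,043 s; 37,800 × 1,043 × 4 × 1 = 157,701,600 bytes.
Track D: 26 minutes 45 seconds = 1,605 s; 22,050 × 1,605 × 4 × 8 = 1,132,488,000 bytes.
Track E: 22,050 × 221 × 2 × 1 = 9,746,100 bytes.
Track F: 73 min = 4,380 s; 24,000 × 4,380 × 3 × 2 = 630,720,000 bytes.
Total = 2,344,055,700 bytes = 2.18 GiB.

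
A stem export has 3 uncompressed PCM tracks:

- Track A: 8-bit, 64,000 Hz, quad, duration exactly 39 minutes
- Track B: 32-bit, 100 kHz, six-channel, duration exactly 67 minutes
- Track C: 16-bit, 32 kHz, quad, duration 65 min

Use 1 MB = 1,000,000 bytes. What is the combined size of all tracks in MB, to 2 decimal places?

11245.44 MB

Track A: exactly 39 minutes = 2,340 s; 64,000 × 2,340 × 1 × 4 = 599,040,000 bytes.
Track B: exactly 67 minutes = 4,020 s; 100,000 × 4,020 × 4 × 6 = 9,648,000,000 bytes.
Track C: 65 min = 3,900 s; 32,000 × 3,900 × 2 × 4 = 998,400,000 bytes.
Total = 11,245,440,000 bytes = 11245.44 MB.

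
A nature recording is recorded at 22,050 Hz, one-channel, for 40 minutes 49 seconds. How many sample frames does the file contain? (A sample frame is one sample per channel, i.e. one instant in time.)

54,000,450 sample frames

40 minutes 49 seconds = 2,449 s.
22,050 samples/s × 2,449 s = 54,000,450 frames.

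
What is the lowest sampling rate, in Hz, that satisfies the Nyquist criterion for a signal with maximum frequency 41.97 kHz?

83,940 Hz

Minimum sample rate = 2 × 41,970 Hz = 83,940 Hz.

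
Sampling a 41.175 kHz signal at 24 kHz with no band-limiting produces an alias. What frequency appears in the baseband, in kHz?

6.825 kHz

Nyquist = 24,000/2 = 12,000 Hz; 41,175 Hz exceeds it.
Alias = |41,175 − 2×24,000| = |41,175 − 48,000| = 6,825 Hz = 6.825 kHz.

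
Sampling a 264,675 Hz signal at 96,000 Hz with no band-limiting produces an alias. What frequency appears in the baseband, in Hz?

23,325 Hz

Nyquist = 96,000/2 = 48,000 Hz; 264,675 Hz exceeds it.
Alias = |264,675 − 3×96,000| = |264,675 − 288,000| = 23,325 Hz.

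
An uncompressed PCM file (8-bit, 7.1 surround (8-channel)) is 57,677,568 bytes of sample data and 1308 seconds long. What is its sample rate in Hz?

5,512 Hz

Bytes = sample_rate × seconds × bytes_per_sample × channels.
sample_rate = 57,677,568 / (1,308 × 1 × 8) = 57,677,568 / 10,464 = 5,512 Hz.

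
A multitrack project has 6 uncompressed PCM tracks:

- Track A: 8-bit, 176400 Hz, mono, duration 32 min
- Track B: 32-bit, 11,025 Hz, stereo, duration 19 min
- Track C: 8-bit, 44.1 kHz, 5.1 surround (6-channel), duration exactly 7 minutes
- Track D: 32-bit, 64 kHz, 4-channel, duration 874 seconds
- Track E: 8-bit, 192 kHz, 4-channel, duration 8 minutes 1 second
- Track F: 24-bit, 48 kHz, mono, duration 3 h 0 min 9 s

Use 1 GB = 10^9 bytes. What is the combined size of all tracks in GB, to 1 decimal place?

3.4 GB

Track A: 32 min = 1,920 s; 176,400 × 1,920 × 1 × 1 = 338,688,000 bytes.
Track B: 19 min = 1,140 s; 11,025 × 1,140 × 4 × 2 = 100,548,000 bytes.
Track C: exactly 7 minutes = 420 s; 44,100 × 420 × 1 × 6 = 111,132,000 bytes.
Track D: 64,000 × 874 × 4 × 4 = 894,976,000 bytes.
Track E: 8 minutes 1 second = 481 s; 192,000 × 481 × 1 × 4 = 369,408,000 bytes.
Track F: 3 h 0 min 9 s = 10,809 s; 48,000 × 10,809 × 3 × 1 = 1,556,496,000 bytes.
Total = 3,371,248,000 bytes = 3.4 GB.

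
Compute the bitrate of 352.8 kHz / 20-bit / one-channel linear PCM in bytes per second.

882,000 bytes/s

Bit rate = 352,800 × 20 × 1 = 7,056,000 bits/s.
7,056,000 / 8 = 882,000 bytes/s.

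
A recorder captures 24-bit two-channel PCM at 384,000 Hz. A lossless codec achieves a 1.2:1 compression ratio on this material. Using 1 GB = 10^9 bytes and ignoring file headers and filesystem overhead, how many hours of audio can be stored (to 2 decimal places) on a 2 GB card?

0.29 hours

Uncompressed byte rate = 384,000 × 3 × 2 = 2,304,000 bytes/s.
After 1.2:1 compression, effective rate ≈ 1920000 bytes/s.
Capacity = 2 × 1,000,000,000 = 2,000,000,000 bytes.
2,000,000,000 / effective rate ≈ 1041.67 s → 0.29 hours.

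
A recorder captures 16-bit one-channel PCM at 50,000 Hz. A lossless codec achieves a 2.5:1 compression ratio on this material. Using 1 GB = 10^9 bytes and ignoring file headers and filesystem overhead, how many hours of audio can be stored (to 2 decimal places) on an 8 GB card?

55.56 hours

Uncompressed byte rate = 50,000 × 2 × 1 = 100,000 bytes/s.
After 2.5:1 compression, effective rate ≈ 40000 bytes/s.
Capacity = 8 × 1,000,000,000 = 8,000,000,000 bytes.
8,000,000,000 / effective rate ≈ 200000 s → 55.56 hours.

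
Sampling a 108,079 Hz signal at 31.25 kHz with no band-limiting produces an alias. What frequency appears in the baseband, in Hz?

14,329 Hz

Nyquist = 31,250/2 = 15,625 Hz; 108,079 Hz exceeds it.
Alias = |108,079 − 3×31,250| = |108,079 − 93,750| = 14,329 Hz.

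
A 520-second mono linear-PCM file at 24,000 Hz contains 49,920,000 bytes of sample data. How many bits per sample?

32 bits

Bytes per sample = 49,920,000 / (24,000 × 520 × 1) = 49,920,000 / 12,480,000 = 4.
Bit depth = 4 × 8 = 32 bits.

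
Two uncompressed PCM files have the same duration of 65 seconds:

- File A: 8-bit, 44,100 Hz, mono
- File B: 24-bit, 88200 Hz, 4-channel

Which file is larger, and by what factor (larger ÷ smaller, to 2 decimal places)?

File A: 44,100 × 1 × 1 = 44,100 bytes/s.
File B: 88,200 × 3 × 4 = 1,058,400 bytes/s.
File B is larger; ratio = 68,796,000 / 2,866,500 = 24.00.

File B, by a factor of 24.00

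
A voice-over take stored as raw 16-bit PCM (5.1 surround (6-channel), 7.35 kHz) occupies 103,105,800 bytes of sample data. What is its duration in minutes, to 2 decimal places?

Byte rate = 7,350 × 2 × 6 = 88,200 bytes/s.
Duration = 103,105,800 / 88,200 = 1,169 s.
1,169 s / 60 = 19.48 minutes.

19.48 minutes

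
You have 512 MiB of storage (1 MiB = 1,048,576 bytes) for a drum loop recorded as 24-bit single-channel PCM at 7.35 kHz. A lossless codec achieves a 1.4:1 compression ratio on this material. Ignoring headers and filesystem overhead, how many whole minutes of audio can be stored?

568 minutes

Uncompressed byte rate = 7,350 × 3 × 1 = 22,050 bytes/s.
After 1.4:1 compression, effective rate ≈ 15750 bytes/s.
Capacity = 512 × 1,048,576 = 536,870,912 bytes.
536,870,912 / effective rate ≈ 34087.04 s → 568 minutes.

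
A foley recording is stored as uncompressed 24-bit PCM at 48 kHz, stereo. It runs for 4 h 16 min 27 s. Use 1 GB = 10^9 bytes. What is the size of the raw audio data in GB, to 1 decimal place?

Duration = 4 h 16 min 27 s = 15,387 s.
Bytes = 48,000 samples/s × 15,387 s × 3 bytes/sample × 2 ch = 4,431,456,000 bytes.
4,431,456,000 / 1,000,000,000 = 4.4 GB.

4.4 GB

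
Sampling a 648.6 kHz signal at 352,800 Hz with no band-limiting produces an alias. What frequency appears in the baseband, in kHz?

57 kHz

Nyquist = 352,800/2 = 176,400 Hz; 648,600 Hz exceeds it.
Alias = |648,600 − 2×352,800| = |648,600 − 705,600| = 57,000 Hz = 57 kHz.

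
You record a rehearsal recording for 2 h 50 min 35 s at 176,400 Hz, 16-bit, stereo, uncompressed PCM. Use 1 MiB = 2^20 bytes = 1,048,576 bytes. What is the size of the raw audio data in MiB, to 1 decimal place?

Duration = 2 h 50 min 35 s = 10,235 s.
Bytes = 176,400 samples/s × 10,235 s × 2 bytes/sample × 2 ch = 7,221,816,000 bytes.
7,221,816,000 / 1,048,576 = 6887.3 MiB.

6887.3 MiB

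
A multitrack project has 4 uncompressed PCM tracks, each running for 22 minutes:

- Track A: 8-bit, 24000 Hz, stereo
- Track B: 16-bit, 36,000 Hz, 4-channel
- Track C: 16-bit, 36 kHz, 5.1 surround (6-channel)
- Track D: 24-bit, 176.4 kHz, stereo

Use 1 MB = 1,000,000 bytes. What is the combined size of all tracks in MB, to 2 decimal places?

2410.85 MB

22 minutes = 1,320 s.
Track A: 24,000 × 1,320 × 1 × 2 = 63,360,000 bytes.
Track B: 36,000 × 1,320 × 2 × 4 = 380,160,000 bytes.
Track C: 36,000 × 1,320 × 2 × 6 = 570,240,000 bytes.
Track D: 176,400 × 1,320 × 3 × 2 = 1,397,088,000 bytes.
Total = 2,410,848,000 bytes = 2410.85 MB.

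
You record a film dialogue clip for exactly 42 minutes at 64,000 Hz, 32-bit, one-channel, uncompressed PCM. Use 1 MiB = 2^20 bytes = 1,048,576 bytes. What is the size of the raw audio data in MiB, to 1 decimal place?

615.2 MiB

Duration = exactly 42 minutes = 2,520 s.
Bytes = 64,000 samples/s × 2,520 s × 4 bytes/sample × 1 ch = 645,120,000 bytes.
645,120,000 / 1,048,576 = 615.2 MiB.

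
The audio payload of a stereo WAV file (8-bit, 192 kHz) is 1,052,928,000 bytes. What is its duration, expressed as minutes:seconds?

45:42

Byte rate = 192,000 × 1 × 2 = 384,000 bytes/s.
Duration = 1,052,928,000 / 384,000 = 2,742 s.
2,742 s = 45:42.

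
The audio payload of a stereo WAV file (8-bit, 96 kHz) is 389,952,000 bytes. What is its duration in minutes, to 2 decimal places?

33.85 minutes

Byte rate = 96,000 × 1 × 2 = 192,000 bytes/s.
Duration = 389,952,000 / 192,000 = 2,031 s.
2,031 s / 60 = 33.85 minutes.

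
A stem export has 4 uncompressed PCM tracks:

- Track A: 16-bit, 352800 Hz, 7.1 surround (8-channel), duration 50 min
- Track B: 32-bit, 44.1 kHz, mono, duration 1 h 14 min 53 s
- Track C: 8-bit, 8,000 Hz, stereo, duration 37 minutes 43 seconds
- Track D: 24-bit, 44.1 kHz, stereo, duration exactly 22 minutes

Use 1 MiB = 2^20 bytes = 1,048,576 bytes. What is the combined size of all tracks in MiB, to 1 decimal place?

Track A: 50 min = 3,000 s; 352,800 × 3,000 × 2 × 8 = 16,934,400,000 bytes.
Track B: 1 h 14 min 53 s = 4,493 s; 44,100 × 4,493 × 4 × 1 = 792,565,200 bytes.
Track C: 37 minutes 43 seconds = 2,263 s; 8,000 × 2,263 × 1 × 2 = 36,208,000 bytes.
Track D: exactly 22 minutes = 1,320 s; 44,100 × 1,320 × 3 × 2 = 349,272,000 bytes.
Total = 18,112,445,200 bytes = 17273.4 MiB.

17273.4 MiB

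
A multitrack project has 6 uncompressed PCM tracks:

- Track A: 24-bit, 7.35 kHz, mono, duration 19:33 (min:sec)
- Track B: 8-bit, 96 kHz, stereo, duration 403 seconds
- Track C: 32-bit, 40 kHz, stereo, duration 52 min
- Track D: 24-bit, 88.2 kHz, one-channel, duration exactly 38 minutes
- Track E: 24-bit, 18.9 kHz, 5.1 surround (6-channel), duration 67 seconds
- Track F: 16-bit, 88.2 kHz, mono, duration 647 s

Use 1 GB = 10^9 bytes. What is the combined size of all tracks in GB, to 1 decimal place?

1.8 GB

Track A: 19:33 (min:sec) = 1,173 s; 7,350 × 1,173 × 3 × 1 = 25,864,650 bytes.
Track B: 96,000 × 403 × 1 × 2 = 77,376,000 bytes.
Track C: 52 min = 3,120 s; 40,000 × 3,120 × 4 × 2 = 998,400,000 bytes.
Track D: exactly 38 minutes = 2,280 s; 88,200 × 2,280 × 3 × 1 = 603,288,000 bytes.
Track E: 18,900 × 67 × 3 × 6 = 22,793,400 bytes.
Track F: 88,200 × 647 × 2 × 1 = 114,130,800 bytes.
Total = 1,841,852,850 bytes = 1.8 GB.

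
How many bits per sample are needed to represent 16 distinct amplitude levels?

4 bits

log2(16) = 4.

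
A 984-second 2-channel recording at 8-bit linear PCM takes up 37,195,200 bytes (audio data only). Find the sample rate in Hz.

18,900 Hz

Bytes = sample_rate × seconds × bytes_per_sample × channels.
sample_rate = 37,195,200 / (984 × 1 × 2) = 37,195,200 / 1,968 = 18,900 Hz.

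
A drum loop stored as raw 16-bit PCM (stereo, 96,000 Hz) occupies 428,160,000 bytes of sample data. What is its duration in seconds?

1,115 seconds

Byte rate = 96,000 × 2 × 2 = 384,000 bytes/s.
Duration = 428,160,000 / 384,000 = 1,115 s.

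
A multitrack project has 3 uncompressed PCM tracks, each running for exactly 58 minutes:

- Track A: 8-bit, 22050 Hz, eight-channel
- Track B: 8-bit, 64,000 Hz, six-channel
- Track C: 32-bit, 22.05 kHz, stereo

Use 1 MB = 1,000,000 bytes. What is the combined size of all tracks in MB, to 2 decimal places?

2564.06 MB

exactly 58 minutes = 3,480 s.
Track A: 22,050 × 3,480 × 1 × 8 = 613,872,000 bytes.
Track B: 64,000 × 3,480 × 1 × 6 = 1,336,320,000 bytes.
Track C: 22,050 × 3,480 × 4 × 2 = 613,872,000 bytes.
Total = 2,564,064,000 bytes = 2564.06 MB.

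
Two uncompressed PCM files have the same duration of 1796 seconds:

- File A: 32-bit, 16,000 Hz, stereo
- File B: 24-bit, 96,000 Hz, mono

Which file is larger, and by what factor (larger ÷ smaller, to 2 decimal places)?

File B, by a factor of 2.25

File A: 16,000 × 4 × 2 = 128,000 bytes/s.
File B: 96,000 × 3 × 1 = 288,000 bytes/s.
File B is larger; ratio = 517,248,000 / 229,888,000 = 2.25.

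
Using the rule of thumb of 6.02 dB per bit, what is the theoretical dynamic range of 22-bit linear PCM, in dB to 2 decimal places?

22 × 6.02 = 132.44 dB.

132.44 dB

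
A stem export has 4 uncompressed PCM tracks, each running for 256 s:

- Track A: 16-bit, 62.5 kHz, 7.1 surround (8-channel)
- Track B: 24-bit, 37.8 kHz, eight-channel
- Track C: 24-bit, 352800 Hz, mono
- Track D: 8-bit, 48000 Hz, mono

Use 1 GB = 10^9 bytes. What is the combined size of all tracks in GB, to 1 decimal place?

Track A: 62,500 × 256 × 2 × 8 = 256,000,000 bytes.
Track B: 37,800 × 256 × 3 × 8 = 232,243,200 bytes.
Track C: 352,800 × 256 × 3 × 1 = 270,950,400 bytes.
Track D: 48,000 × 256 × 1 × 1 = 12,288,000 bytes.
Total = 771,481,600 bytes = 0.8 GB.

0.8 GB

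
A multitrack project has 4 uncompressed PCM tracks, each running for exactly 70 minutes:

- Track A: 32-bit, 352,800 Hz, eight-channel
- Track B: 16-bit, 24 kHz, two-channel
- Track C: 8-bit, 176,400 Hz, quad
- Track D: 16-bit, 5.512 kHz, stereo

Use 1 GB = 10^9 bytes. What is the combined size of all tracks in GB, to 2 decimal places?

50.88 GB

exactly 70 minutes = 4,200 s.
Track A: 352,800 × 4,200 × 4 × 8 = 47,416,320,000 bytes.
Track B: 24,000 × 4,200 × 2 × 2 = 403,200,000 bytes.
Track C: 176,400 × 4,200 × 1 × 4 = 2,963,520,000 bytes.
Track D: 5,512 × 4,200 × 2 × 2 = 92,601,600 bytes.
Total = 50,875,641,600 bytes = 50.88 GB.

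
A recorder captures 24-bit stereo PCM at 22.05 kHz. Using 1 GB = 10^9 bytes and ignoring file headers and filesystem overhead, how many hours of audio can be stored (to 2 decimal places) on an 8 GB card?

16.80 hours

Uncompressed byte rate = 22,050 × 3 × 2 = 132,300 bytes/s.
Capacity = 8 × 1,000,000,000 = 8,000,000,000 bytes.
8,000,000,000 / 132,300 ≈ 60468.63 s → 16.80 hours.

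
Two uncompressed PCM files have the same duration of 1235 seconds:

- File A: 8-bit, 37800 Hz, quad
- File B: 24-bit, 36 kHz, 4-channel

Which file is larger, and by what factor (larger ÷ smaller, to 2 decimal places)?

File A: 37,800 × 1 × 4 = 151,200 bytes/s.
File B: 36,000 × 3 × 4 = 432,000 bytes/s.
File B is larger; ratio = 533,520,000 / 186,732,000 = 2.86.

File B, by a factor of 2.86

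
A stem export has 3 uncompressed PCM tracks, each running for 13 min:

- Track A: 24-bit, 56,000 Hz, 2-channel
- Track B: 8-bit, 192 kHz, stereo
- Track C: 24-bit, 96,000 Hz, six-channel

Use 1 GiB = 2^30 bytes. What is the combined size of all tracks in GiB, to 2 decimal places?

1.78 GiB

13 min = 780 s.
Track A: 56,000 × 780 × 3 × 2 = 262,080,000 bytes.
Track B: 192,000 × 780 × 1 × 2 = 299,520,000 bytes.
Track C: 96,000 × 780 × 3 × 6 = 1,347,840,000 bytes.
Total = 1,909,440,000 bytes = 1.78 GiB.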